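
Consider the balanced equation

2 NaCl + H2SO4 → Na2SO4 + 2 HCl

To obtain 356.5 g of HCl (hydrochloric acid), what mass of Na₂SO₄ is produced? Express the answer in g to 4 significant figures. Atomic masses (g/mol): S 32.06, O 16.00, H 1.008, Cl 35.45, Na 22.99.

M(HCl) = 1.008 + 35.45 = 36.458 g/mol.
M(Na2SO4) = 2(22.99) + 32.06 + 4(16.00) = 142.04 g/mol.
n(HCl) = 356.50 g / 36.458 g/mol = 9.7784 mol.
From the equation the HCl:Na2SO4 mole ratio is 2:1, so n(Na2SO4) = 9.7784 × 1/2 = 4.8892 mol.
Mass of Na2SO4 = 4.8892 mol × 142.04 g/mol = 694.46 g.

694.5 g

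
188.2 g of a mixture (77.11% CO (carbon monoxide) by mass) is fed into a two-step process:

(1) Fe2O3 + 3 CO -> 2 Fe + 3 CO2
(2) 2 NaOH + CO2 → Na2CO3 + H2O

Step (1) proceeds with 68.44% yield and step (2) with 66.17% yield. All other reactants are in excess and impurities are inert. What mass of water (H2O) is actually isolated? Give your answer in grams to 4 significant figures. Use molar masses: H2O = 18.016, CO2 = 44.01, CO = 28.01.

42.27 g

Pure CO = 188.2 × 0.7711 = 145.12 g.
n(CO) = 145.12 / 28.01 = 5.1810 mol.
Step 1 (CO:CO2 = 3:3): theoretical n(CO2) = 5.1810 mol; at 68.44% yield, n(CO2) = 3.5459 mol.
Step 2 (CO2:H2O = 1:1): theoretical n(H2O) = 3.5459 mol, so theoretical mass = 3.5459 × 18.016 = 63.883 g.
At 66.17% yield, actual mass of H2O = 63.883 × 0.6617 = 42.271 g.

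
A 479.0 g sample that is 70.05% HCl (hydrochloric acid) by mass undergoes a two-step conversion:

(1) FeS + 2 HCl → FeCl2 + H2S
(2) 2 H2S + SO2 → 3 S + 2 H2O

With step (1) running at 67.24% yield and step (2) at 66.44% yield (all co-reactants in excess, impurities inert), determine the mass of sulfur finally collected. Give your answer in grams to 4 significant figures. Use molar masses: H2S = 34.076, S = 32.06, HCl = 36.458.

Pure HCl = 479.0 × 0.7005 = 335.54 g.
n(HCl) = 335.54 / 36.458 = 9.2035 mol.
Step 1 (HCl:H2S = 2:1): theoretical n(H2S) = 4.6017 mol; at 67.24% yield, n(H2S) = 3.0942 mol.
Step 2 (H2S:S = 2:3): theoretical n(S) = 4.6413 mol, so theoretical mass = 4.6413 × 32.06 = 148.80 g.
At 66.44% yield, actual mass of S = 148.80 × 0.6644 = 98.863 g.

98.86 g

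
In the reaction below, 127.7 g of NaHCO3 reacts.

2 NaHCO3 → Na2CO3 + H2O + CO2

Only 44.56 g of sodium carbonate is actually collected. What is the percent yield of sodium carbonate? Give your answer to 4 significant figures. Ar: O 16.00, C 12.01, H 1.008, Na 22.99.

55.31 %

M(NaHCO3) = 22.99 + 1.008 + 12.01 + 3(16.00) = 84.008 g/mol.
M(Na2CO3) = 2(22.99) + 12.01 + 3(16.00) = 105.99 g/mol.
n(NaHCO3) = 127.70 g / 84.008 g/mol = 1.5201 mol.
From the equation the NaHCO3:Na2CO3 mole ratio is 2:1, so n(Na2CO3) = 1.5201 × 1/2 = 0.76005 mol.
Mass of Na2CO3 = 0.76005 mol × 105.99 g/mol = 80.557 g.
This is the theoretical yield. Percent yield = 44.56 g / 80.557 g × 100% = 55.315%.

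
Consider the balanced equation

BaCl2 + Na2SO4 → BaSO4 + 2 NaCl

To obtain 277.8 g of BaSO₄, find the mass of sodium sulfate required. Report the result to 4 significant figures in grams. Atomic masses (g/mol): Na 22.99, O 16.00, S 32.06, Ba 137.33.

169.1 g

M(BaSO4) = 137.33 + 32.06 + 4(16.00) = 233.39 g/mol.
M(Na2SO4) = 2(22.99) + 32.06 + 4(16.00) = 142.04 g/mol.
n(BaSO4) = 277.80 g / 233.39 g/mol = 1.1903 mol.
From the equation the BaSO4:Na2SO4 mole ratio is 1:1, so n(Na2SO4) = 1.1903 × 1/1 = 1.1903 mol.
Mass of Na2SO4 = 1.1903 mol × 142.04 g/mol = 169.07 g.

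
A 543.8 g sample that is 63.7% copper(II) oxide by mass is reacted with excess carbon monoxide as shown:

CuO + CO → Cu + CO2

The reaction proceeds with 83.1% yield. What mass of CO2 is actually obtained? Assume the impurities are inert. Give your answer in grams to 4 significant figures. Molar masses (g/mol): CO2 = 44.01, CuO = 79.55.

159.3 g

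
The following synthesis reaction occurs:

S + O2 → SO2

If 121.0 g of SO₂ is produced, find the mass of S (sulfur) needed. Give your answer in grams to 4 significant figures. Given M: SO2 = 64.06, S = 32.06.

60.56 g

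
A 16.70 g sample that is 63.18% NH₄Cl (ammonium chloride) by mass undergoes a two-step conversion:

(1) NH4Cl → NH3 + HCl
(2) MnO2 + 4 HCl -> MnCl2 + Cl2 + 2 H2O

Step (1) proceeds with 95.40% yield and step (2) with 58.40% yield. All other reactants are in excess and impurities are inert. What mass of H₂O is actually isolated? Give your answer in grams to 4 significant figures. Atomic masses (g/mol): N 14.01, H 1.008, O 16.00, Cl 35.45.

0.9899 g

Pure NH4Cl = 16.70 × 0.6318 = 10.551 g.
M(NH4Cl) = 14.01 + 4(1.008) + 35.45 = 53.492 g/mol.
M(H2O) = 2(1.008) + 16.00 = 18.016 g/mol.
n(NH4Cl) = 10.551 / 53.492 = 0.19725 mol.
Step 1 (NH4Cl:HCl = 1:1): theoretical n(HCl) = 0.19725 mol; at 95.40% yield, n(HCl) = 0.18817 mol.
Step 2 (HCl:H2O = 4:2): theoretical n(H2O) = 0.094086 mol, so theoretical mass = 0.094086 × 18.016 = 1.6951 g.
At 58.40% yield, actual mass of H2O = 1.6951 × 0.5840 = 0.98991 g.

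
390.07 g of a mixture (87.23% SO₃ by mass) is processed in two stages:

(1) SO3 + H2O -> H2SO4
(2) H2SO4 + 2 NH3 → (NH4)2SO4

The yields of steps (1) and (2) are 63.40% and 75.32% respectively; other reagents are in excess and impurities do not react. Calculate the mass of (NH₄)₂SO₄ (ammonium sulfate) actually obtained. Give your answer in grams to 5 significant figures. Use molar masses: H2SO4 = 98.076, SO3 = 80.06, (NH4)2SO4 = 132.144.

Pure SO3 = 390.07 × 0.8723 = 340.258 g.
n(SO3) = 340.258 / 80.06 = 4.25004 mol.
Step 1 (SO3:H2SO4 = 1:1): theoretical n(H2SO4) = 4.25004 mol; at 63.40% yield, n(H2SO4) = 2.69452 mol.
Step 2 (H2SO4:(NH4)2SO4 = 1:1): theoretical n((NH4)2SO4) = 2.69452 mol, so theoretical mass = 2.69452 × 132.144 = 356.065 g.
At 75.32% yield, actual mass of (NH4)2SO4 = 356.065 × 0.7532 = 268.188 g.

268.19 g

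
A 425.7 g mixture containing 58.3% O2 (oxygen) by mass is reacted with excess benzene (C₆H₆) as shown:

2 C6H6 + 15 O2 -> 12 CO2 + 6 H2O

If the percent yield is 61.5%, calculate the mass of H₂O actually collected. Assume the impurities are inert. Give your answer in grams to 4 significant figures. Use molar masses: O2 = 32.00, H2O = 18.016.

Pure O2 available = 425.7 g × 0.583 = 248.18 g.
n(O2) = 248.18 g / 32.00 g/mol = 7.7557 mol.
From the equation the O2:H2O mole ratio is 15:6, so n(H2O) = 7.7557 × 6/15 = 3.1023 mol.
Mass of H2O = 3.1023 mol × 18.016 g/mol = 55.891 g.
Actual mass collected = 55.891 g × 0.615 = 34.373 g.

34.37 g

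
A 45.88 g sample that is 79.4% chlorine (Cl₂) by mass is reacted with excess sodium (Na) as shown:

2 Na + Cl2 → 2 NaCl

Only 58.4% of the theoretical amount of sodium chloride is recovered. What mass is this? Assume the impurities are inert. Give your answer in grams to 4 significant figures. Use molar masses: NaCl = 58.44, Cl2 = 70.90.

35.07 g

Pure Cl2 available = 45.88 g × 0.794 = 36.429 g.
n(Cl2) = 36.429 g / 70.90 g/mol = 0.51380 mol.
From the equation the Cl2:NaCl mole ratio is 1:2, so n(NaCl) = 0.51380 × 2/1 = 1.0276 mol.
Mass of NaCl = 1.0276 mol × 58.44 g/mol = 60.053 g.
Actual mass collected = 60.053 g × 0.584 = 35.071 g.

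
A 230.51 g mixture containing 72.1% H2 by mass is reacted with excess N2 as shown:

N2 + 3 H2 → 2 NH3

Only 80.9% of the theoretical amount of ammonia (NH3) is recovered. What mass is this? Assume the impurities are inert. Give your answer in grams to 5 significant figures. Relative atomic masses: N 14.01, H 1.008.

757.37 g

Pure H2 available = 230.51 g × 0.721 = 166.198 g.
M(H2) = 2(1.008) = 2.016 g/mol.
M(NH3) = 14.01 + 3(1.008) = 17.034 g/mol.
n(H2) = 166.198 g / 2.016 g/mol = 82.4393 mol.
From the equation the H2:NH3 mole ratio is 3:2, so n(NH3) = 82.4393 × 2/3 = 54.9596 mol.
Mass of NH3 = 54.9596 mol × 17.034 g/mol = 936.181 g.
Actual mass collected = 936.181 g × 0.809 = 757.371 g.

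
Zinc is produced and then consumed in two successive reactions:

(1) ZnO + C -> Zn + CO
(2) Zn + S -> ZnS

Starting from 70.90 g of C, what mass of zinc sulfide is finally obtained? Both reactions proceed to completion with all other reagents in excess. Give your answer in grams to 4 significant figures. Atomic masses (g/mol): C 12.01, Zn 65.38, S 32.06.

575.2 g

M(C) = 12.01 g/mol.
M(ZnS) = 65.38 + 32.06 = 97.44 g/mol.
n(C) = 70.900 / 12.01 = 5.9034 mol.
Step 1 gives a 1:1 ratio of C to Zn, so n(Zn) = 5.9034 mol.
In step 2 the Zn:ZnS ratio is 1:1, so n(ZnS) = 5.9034 mol.
Mass of ZnS = 5.9034 × 97.44 = 575.23 g.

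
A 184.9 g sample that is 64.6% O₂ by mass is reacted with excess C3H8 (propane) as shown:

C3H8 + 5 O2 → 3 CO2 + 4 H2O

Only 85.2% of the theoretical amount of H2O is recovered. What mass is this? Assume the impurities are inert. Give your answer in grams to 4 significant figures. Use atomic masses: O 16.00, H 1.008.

45.84 g

Pure O2 available = 184.9 g × 0.646 = 119.45 g.
M(O2) = 2(16.00) = 32.00 g/mol.
M(H2O) = 2(1.008) + 16.00 = 18.016 g/mol.
n(O2) = 119.45 g / 32.00 g/mol = 3.7327 mol.
From the equation the O2:H2O mole ratio is 5:4, so n(H2O) = 3.7327 × 4/5 = 2.9861 mol.
Mass of H2O = 2.9861 mol × 18.016 g/mol = 53.798 g.
Actual mass collected = 53.798 g × 0.852 = 45.836 g.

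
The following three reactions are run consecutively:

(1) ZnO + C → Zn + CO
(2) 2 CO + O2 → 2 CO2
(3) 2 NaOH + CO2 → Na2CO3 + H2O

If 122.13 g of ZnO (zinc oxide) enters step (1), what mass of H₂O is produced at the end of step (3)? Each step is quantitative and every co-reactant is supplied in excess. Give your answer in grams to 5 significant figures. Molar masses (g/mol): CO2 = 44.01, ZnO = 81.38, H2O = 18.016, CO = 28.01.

27.037 g

n(ZnO) = 122.13 / 81.38 = 1.50074 mol.
Reaction (1): ZnO→CO ratio 1:1 ⇒ n(CO) = 1.50074 mol.
Reaction (2): CO→CO2 ratio 2:2 ⇒ n(CO2) = 1.50074 mol.
Reaction (3): CO2→H2O ratio 1:1 ⇒ n(H2O) = 1.50074 mol.
Mass of H2O = 1.50074 × 18.016 = 27.0373 g.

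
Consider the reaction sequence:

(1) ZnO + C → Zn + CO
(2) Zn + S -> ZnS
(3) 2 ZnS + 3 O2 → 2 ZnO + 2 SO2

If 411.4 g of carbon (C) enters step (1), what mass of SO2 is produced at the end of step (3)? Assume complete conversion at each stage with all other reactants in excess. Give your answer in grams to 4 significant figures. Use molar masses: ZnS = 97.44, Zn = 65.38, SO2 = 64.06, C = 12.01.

n(C) = 411.4 / 12.01 = 34.255 mol.
Reaction (1): C→Zn ratio 1:1 ⇒ n(Zn) = 34.255 mol.
Reaction (2): Zn→ZnS ratio 1:1 ⇒ n(ZnS) = 34.255 mol.
Reaction (3): ZnS→SO2 ratio 2:2 ⇒ n(SO2) = 34.255 mol.
Mass of SO2 = 34.255 × 64.06 = 2194.4 g.

2194 g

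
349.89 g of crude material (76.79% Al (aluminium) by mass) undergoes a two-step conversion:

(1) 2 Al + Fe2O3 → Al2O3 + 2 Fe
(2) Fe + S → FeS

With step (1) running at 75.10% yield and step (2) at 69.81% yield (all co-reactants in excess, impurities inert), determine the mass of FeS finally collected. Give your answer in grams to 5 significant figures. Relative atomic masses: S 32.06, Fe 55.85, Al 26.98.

Pure Al = 349.89 × 0.7679 = 268.681 g.
M(Al) = 26.98 g/mol.
M(FeS) = 55.85 + 32.06 = 87.91 g/mol.
n(Al) = 268.681 / 26.98 = 9.95851 mol.
Step 1 (Al:Fe = 2:2): theoretical n(Fe) = 9.95851 mol; at 75.10% yield, n(Fe) = 7.47884 mol.
Step 2 (Fe:FeS = 1:1): theoretical n(FeS) = 7.47884 mol, so theoretical mass = 7.47884 × 87.91 = 657.465 g.
At 69.81% yield, actual mass of FeS = 657.465 × 0.6981 = 458.976 g.

458.98 g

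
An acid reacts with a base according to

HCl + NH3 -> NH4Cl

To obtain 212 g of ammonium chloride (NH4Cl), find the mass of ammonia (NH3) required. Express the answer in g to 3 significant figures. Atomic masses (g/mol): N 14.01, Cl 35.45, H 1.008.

67.5 g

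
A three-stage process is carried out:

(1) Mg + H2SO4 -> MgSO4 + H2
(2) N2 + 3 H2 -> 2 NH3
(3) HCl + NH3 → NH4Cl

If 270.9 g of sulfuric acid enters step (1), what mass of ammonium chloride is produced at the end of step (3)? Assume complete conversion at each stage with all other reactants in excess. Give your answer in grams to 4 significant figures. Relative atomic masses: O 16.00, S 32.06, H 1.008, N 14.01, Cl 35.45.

M(H2SO4) = 2(1.008) + 32.06 + 4(16.00) = 98.076 g/mol.
M(NH4Cl) = 14.01 + 4(1.008) + 35.45 = 53.492 g/mol.
n(H2SO4) = 270.9 / 98.076 = 2.7621 mol.
Reaction (1): H2SO4→H2 ratio 1:1 ⇒ n(H2) = 2.7621 mol.
Reaction (2): H2→NH3 ratio 3:2 ⇒ n(NH3) = 1.8414 mol.
Reaction (3): NH3→NH4Cl ratio 1:1 ⇒ n(NH4Cl) = 1.8414 mol.
Mass of NH4Cl = 1.8414 × 53.492 = 98.502 g.

98.50 g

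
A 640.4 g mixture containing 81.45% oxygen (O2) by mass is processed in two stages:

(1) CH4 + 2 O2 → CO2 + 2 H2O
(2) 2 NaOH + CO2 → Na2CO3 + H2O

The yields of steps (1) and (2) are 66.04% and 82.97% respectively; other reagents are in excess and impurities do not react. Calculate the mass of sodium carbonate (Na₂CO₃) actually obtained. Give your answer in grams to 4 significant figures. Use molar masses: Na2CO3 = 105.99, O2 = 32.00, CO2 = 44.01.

473.3 g

Pure O2 = 640.4 × 0.8145 = 521.61 g.
n(O2) = 521.61 / 32.00 = 16.300 mol.
Step 1 (O2:CO2 = 2:1): theoretical n(CO2) = 8.1501 mol; at 66.04% yield, n(CO2) = 5.3823 mol.
Step 2 (CO2:Na2CO3 = 1:1): theoretical n(Na2CO3) = 5.3823 mol, so theoretical mass = 5.3823 × 105.99 = 570.47 g.
At 82.97% yield, actual mass of Na2CO3 = 570.47 × 0.8297 = 473.32 g.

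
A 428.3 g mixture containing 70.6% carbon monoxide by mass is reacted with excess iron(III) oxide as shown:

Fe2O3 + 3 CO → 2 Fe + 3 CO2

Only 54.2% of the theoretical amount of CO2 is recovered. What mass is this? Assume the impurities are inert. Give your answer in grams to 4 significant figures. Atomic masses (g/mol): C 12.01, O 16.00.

Pure CO available = 428.3 g × 0.706 = 302.38 g.
M(CO) = 12.01 + 16.00 = 28.01 g/mol.
M(CO2) = 12.01 + 2(16.00) = 44.01 g/mol.
n(CO) = 302.38 g / 28.01 g/mol = 10.795 mol.
From the equation the CO:CO2 mole ratio is 3:3, so n(CO2) = 10.795 × 3/3 = 10.795 mol.
Mass of CO2 = 10.795 mol × 44.01 g/mol = 475.11 g.
Actual mass collected = 475.11 g × 0.542 = 257.51 g.

257.5 g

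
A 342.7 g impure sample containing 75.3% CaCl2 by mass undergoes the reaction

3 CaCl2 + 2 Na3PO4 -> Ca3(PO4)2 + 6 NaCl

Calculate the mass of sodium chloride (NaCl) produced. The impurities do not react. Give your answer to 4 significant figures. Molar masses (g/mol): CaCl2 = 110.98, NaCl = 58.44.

Mass of pure CaCl2 = 342.7 g × 0.753 = 258.05 g.
n(CaCl2) = 258.05 g / 110.98 g/mol = 2.3252 mol.
From the equation the CaCl2:NaCl mole ratio is 3:6, so n(NaCl) = 2.3252 × 6/3 = 4.6504 mol.
Mass of NaCl = 4.6504 mol × 58.44 g/mol = 271.77 g.

271.8 g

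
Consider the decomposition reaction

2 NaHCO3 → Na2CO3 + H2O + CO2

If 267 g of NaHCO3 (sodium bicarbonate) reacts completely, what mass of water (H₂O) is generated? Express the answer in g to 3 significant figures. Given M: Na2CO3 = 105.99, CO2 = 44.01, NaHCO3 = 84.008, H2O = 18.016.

n(NaHCO3) = 267.0 g / 84.008 g/mol = 3.178 mol.
From the equation the NaHCO3:H2O mole ratio is 2:1, so n(H2O) = 3.178 × 1/2 = 1.589 mol.
Mass of H2O = 1.589 mol × 18.016 g/mol = 28.63 g.

28.6 g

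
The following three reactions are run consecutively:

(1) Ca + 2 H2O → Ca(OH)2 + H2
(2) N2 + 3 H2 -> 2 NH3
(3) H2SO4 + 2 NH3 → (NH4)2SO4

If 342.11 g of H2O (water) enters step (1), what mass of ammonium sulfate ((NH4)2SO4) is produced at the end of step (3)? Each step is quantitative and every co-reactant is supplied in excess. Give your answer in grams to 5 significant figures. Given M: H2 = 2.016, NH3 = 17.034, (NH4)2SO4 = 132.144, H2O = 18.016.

418.22 g

n(H2O) = 342.11 / 18.016 = 18.9892 mol.
Reaction (1): H2O→H2 ratio 2:1 ⇒ n(H2) = 9.49462 mol.
Reaction (2): H2→NH3 ratio 3:2 ⇒ n(NH3) = 6.32974 mol.
Reaction (3): NH3→(NH4)2SO4 ratio 2:1 ⇒ n((NH4)2SO4) = 3.16487 mol.
Mass of (NH4)2SO4 = 3.16487 × 132.144 = 418.219 g.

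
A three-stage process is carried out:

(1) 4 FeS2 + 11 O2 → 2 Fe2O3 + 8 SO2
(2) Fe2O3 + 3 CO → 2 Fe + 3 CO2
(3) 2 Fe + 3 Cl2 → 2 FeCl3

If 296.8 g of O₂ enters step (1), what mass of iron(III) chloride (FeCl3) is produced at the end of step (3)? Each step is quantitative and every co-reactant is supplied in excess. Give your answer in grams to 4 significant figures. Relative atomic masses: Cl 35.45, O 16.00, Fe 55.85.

M(O2) = 2(16.00) = 32.00 g/mol.
M(FeCl3) = 55.85 + 3(35.45) = 162.20 g/mol.
n(O2) = 296.8 / 32.00 = 9.2750 mol.
Reaction (1): O2→Fe2O3 ratio 11:2 ⇒ n(Fe2O3) = 1.6864 mol.
Reaction (2): Fe2O3→Fe ratio 1:2 ⇒ n(Fe) = 3.3727 mol.
Reaction (3): Fe→FeCl3 ratio 2:2 ⇒ n(FeCl3) = 3.3727 mol.
Mass of FeCl3 = 3.3727 × 162.20 = 547.06 g.

547.1 g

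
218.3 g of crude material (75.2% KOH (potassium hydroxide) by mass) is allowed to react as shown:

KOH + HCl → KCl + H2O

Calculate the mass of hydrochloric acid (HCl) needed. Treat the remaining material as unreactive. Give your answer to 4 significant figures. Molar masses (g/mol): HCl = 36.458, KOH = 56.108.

106.7 g

Mass of pure KOH = 218.3 g × 0.752 = 164.16 g.
n(KOH) = 164.16 g / 56.108 g/mol = 2.9258 mol.
From the equation the KOH:HCl mole ratio is 1:1, so n(HCl) = 2.9258 × 1/1 = 2.9258 mol.
Mass of HCl = 2.9258 mol × 36.458 g/mol = 106.67 g.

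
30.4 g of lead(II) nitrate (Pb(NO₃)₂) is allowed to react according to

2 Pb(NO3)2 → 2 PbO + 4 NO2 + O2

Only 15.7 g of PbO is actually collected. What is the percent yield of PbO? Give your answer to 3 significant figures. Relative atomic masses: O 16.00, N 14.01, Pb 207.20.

M(Pb(NO3)2) = 207.20 + 2(14.01) + 6(16.00) = 331.22 g/mol.
M(PbO) = 207.20 + 16.00 = 223.20 g/mol.
n(Pb(NO3)2) = 30.40 g / 331.22 g/mol = 0.09178 mol.
From the equation the Pb(NO3)2:PbO mole ratio is 2:2, so n(PbO) = 0.09178 × 2/2 = 0.09178 mol.
Mass of PbO = 0.09178 mol × 223.20 g/mol = 20.49 g.
This is the theoretical yield. Percent yield = 15.7 g / 20.49 g × 100% = 76.64%.

76.6 %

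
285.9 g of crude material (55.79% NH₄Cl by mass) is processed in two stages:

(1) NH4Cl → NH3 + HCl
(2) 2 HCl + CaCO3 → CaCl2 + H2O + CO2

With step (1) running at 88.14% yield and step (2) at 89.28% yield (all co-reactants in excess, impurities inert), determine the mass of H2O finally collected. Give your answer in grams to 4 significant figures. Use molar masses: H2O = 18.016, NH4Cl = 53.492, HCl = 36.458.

21.14 g

Pure NH4Cl = 285.9 × 0.5579 = 159.50 g.
n(NH4Cl) = 159.50 / 53.492 = 2.9818 mol.
Step 1 (NH4Cl:HCl = 1:1): theoretical n(HCl) = 2.9818 mol; at 88.14% yield, n(HCl) = 2.6282 mol.
Step 2 (HCl:H2O = 2:1): theoretical n(H2O) = 1.3141 mol, so theoretical mass = 1.3141 × 18.016 = 23.675 g.
At 89.28% yield, actual mass of H2O = 23.675 × 0.8928 = 21.137 g.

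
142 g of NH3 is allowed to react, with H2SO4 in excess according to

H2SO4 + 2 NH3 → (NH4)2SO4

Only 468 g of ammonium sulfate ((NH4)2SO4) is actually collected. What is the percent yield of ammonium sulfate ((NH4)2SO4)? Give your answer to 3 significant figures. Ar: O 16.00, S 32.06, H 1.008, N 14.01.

M(NH3) = 14.01 + 3(1.008) = 17.034 g/mol.
M((NH4)2SO4) = 2(14.01) + 8(1.008) + 32.06 + 4(16.00) = 132.144 g/mol.
n(NH3) = 142.0 g / 17.034 g/mol = 8.336 mol.
From the equation the NH3:(NH4)2SO4 mole ratio is 2:1, so n((NH4)2SO4) = 8.336 × 1/2 = 4.168 mol.
Mass of (NH4)2SO4 = 4.168 mol × 132.144 g/mol = 550.8 g.
This is the theoretical yield. Percent yield = 468 g / 550.8 g × 100% = 84.97%.

85.0 %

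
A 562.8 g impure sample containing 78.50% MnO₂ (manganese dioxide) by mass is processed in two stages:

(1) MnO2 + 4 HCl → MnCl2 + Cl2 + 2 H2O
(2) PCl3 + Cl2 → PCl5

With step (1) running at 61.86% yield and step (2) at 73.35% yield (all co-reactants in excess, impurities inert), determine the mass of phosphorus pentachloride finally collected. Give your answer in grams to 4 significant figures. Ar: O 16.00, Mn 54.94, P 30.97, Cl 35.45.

480.1 g

Pure MnO2 = 562.8 × 0.7850 = 441.80 g.
M(MnO2) = 54.94 + 2(16.00) = 86.94 g/mol.
M(PCl5) = 30.97 + 5(35.45) = 208.22 g/mol.
n(MnO2) = 441.80 / 86.94 = 5.0816 mol.
Step 1 (MnO2:Cl2 = 1:1): theoretical n(Cl2) = 5.0816 mol; at 61.86% yield, n(Cl2) = 3.1435 mol.
Step 2 (Cl2:PCl5 = 1:1): theoretical n(PCl5) = 3.1435 mol, so theoretical mass = 3.1435 × 208.22 = 654.54 g.
At 73.35% yield, actual mass of PCl5 = 654.54 × 0.7335 = 480.11 g.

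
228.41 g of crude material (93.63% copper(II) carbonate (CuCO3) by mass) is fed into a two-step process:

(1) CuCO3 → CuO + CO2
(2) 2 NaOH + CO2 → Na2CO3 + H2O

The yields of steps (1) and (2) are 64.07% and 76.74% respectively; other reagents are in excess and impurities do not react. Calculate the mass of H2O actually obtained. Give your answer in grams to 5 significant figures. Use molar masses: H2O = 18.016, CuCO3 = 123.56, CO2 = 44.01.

15.332 g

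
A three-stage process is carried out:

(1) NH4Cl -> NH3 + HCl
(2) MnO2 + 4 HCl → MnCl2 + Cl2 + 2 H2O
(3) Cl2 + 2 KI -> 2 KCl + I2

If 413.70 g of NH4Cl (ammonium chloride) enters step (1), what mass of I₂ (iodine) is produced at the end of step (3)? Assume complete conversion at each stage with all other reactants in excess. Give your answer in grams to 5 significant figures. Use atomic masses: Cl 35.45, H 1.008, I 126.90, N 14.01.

M(NH4Cl) = 14.01 + 4(1.008) + 35.45 = 53.492 g/mol.
M(I2) = 2(126.90) = 253.80 g/mol.
n(NH4Cl) = 413.70 / 53.492 = 7.73387 mol.
Reaction (1): NH4Cl→HCl ratio 1:1 ⇒ n(HCl) = 7.73387 mol.
Reaction (2): HCl→Cl2 ratio 4:1 ⇒ n(Cl2) = 1.93347 mol.
Reaction (3): Cl2→I2 ratio 1:1 ⇒ n(I2) = 1.93347 mol.
Mass of I2 = 1.93347 × 253.80 = 490.714 g.

490.71 g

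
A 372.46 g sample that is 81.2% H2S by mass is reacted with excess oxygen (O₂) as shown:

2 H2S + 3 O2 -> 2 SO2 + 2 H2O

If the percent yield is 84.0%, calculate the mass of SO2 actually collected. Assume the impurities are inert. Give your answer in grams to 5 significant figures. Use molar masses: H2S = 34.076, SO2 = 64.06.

477.59 g

Pure H2S available = 372.46 g × 0.812 = 302.438 g.
n(H2S) = 302.438 g / 34.076 g/mol = 8.87538 mol.
From the equation the H2S:SO2 mole ratio is 2:2, so n(SO2) = 8.87538 × 2/2 = 8.87538 mol.
Mass of SO2 = 8.87538 mol × 64.06 g/mol = 568.557 g.
Actual mass collected = 568.557 g × 0.840 = 477.588 g.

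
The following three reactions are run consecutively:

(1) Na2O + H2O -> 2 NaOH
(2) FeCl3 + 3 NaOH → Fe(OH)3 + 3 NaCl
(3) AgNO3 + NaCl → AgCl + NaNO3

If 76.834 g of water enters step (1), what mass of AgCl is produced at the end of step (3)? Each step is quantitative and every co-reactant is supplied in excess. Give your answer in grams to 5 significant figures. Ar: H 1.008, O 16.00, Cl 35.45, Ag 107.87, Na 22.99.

M(H2O) = 2(1.008) + 16.00 = 18.016 g/mol.
M(AgCl) = 107.87 + 35.45 = 143.32 g/mol.
n(H2O) = 76.834 / 18.016 = 4.26476 mol.
Reaction (1): H2O→NaOH ratio 1:2 ⇒ n(NaOH) = 8.52953 mol.
Reaction (2): NaOH→NaCl ratio 3:3 ⇒ n(NaCl) = 8.52953 mol.
Reaction (3): NaCl→AgCl ratio 1:1 ⇒ n(AgCl) = 8.52953 mol.
Mass of AgCl = 8.52953 × 143.32 = 1222.45 g.

1222.5 g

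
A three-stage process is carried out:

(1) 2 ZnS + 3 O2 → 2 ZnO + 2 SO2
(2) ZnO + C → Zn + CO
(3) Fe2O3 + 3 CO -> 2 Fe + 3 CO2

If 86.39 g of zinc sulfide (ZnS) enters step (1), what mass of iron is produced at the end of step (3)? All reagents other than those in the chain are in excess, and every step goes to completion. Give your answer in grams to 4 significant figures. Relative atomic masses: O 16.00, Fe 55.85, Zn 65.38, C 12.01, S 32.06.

M(ZnS) = 65.38 + 32.06 = 97.44 g/mol.
M(Fe) = 55.85 g/mol.
n(ZnS) = 86.39 / 97.44 = 0.88660 mol.
Reaction (1): ZnS→ZnO ratio 2:2 ⇒ n(ZnO) = 0.88660 mol.
Reaction (2): ZnO→CO ratio 1:1 ⇒ n(CO) = 0.88660 mol.
Reaction (3): CO→Fe ratio 3:2 ⇒ n(Fe) = 0.59106 mol.
Mass of Fe = 0.59106 × 55.85 = 33.011 g.

33.01 g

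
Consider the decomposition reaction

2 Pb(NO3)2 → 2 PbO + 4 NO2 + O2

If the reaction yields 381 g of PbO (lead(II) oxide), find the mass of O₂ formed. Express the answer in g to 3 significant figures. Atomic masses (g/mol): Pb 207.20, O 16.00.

M(PbO) = 207.20 + 16.00 = 223.20 g/mol.
M(O2) = 2(16.00) = 32.00 g/mol.
n(PbO) = 381.0 g / 223.20 g/mol = 1.707 mol.
From the equation the PbO:O2 mole ratio is 2:1, so n(O2) = 1.707 × 1/2 = 0.8535 mol.
Mass of O2 = 0.8535 mol × 32.00 g/mol = 27.31 g.

27.3 g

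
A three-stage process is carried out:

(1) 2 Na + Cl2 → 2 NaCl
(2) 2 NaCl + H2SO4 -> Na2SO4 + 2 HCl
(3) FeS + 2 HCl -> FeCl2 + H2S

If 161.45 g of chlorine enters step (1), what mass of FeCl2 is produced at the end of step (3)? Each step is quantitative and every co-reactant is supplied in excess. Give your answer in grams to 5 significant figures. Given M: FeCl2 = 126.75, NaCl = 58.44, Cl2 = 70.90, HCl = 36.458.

288.63 g

n(Cl2) = 161.45 / 70.90 = 2.27715 mol.
Reaction (1): Cl2→NaCl ratio 1:2 ⇒ n(NaCl) = 4.55430 mol.
Reaction (2): NaCl→HCl ratio 2:2 ⇒ n(HCl) = 4.55430 mol.
Reaction (3): HCl→FeCl2 ratio 2:1 ⇒ n(FeCl2) = 2.27715 mol.
Mass of FeCl2 = 2.27715 × 126.75 = 288.629 g.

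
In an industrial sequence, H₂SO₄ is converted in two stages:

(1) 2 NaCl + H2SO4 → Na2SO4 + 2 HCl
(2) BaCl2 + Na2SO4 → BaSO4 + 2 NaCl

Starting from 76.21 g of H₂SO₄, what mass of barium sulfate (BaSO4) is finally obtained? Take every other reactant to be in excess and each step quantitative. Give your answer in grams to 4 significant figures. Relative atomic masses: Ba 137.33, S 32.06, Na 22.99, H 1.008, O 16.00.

M(H2SO4) = 2(1.008) + 32.06 + 4(16.00) = 98.076 g/mol.
M(BaSO4) = 137.33 + 32.06 + 4(16.00) = 233.39 g/mol.
n(H2SO4) = 76.210 / 98.076 = 0.77705 mol.
Step 1 gives a 1:1 ratio of H2SO4 to Na2SO4, so n(Na2SO4) = 0.77705 mol.
In step 2 the Na2SO4:BaSO4 ratio is 1:1, so n(BaSO4) = 0.77705 mol.
Mass of BaSO4 = 0.77705 × 233.39 = 181.36 g.

181.4 g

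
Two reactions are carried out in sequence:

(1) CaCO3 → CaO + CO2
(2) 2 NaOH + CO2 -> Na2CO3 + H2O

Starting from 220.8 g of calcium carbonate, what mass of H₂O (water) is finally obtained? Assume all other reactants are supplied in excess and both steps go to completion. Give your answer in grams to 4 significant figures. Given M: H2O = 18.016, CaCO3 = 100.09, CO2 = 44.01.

n(CaCO3) = 220.80 / 100.09 = 2.2060 mol.
Step 1 gives a 1:1 ratio of CaCO3 to CO2, so n(CO2) = 2.2060 mol.
In step 2 the CO2:H2O ratio is 1:1, so n(H2O) = 2.2060 mol.
Mass of H2O = 2.2060 × 18.016 = 39.744 g.

39.74 g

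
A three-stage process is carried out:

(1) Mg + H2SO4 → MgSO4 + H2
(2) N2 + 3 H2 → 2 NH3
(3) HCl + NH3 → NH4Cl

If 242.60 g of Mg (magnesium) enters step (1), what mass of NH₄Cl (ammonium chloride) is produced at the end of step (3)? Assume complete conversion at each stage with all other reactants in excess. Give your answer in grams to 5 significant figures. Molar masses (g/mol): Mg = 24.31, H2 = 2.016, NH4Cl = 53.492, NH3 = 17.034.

355.88 g

n(Mg) = 242.60 / 24.31 = 9.97943 mol.
Reaction (1): Mg→H2 ratio 1:1 ⇒ n(H2) = 9.97943 mol.
Reaction (2): H2→NH3 ratio 3:2 ⇒ n(NH3) = 6.65295 mol.
Reaction (3): NH3→NH4Cl ratio 1:1 ⇒ n(NH4Cl) = 6.65295 mol.
Mass of NH4Cl = 6.65295 × 53.492 = 355.880 g.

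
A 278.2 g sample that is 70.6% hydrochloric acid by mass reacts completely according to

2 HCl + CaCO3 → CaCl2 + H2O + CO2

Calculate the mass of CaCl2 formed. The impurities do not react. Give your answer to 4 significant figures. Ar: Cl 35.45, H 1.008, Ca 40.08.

298.9 g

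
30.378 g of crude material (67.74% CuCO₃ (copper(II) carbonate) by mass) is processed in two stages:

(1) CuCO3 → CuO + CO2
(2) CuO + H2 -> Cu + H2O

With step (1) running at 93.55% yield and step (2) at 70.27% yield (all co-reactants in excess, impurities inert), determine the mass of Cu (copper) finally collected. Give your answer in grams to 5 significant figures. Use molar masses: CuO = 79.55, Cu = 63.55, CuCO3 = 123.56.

6.9575 g

Pure CuCO3 = 30.378 × 0.6774 = 20.5781 g.
n(CuCO3) = 20.5781 / 123.56 = 0.166543 mol.
Step 1 (CuCO3:CuO = 1:1): theoretical n(CuO) = 0.166543 mol; at 93.55% yield, n(CuO) = 0.155801 mol.
Step 2 (CuO:Cu = 1:1): theoretical n(Cu) = 0.155801 mol, so theoretical mass = 0.155801 × 63.55 = 9.90115 g.
At 70.27% yield, actual mass of Cu = 9.90115 × 0.7027 = 6.95754 g.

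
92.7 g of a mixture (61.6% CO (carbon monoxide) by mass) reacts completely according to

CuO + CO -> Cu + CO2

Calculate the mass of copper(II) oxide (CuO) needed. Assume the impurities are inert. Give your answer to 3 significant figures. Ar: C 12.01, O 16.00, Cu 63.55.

162 g

Mass of pure CO = 92.7 g × 0.616 = 57.10 g.
M(CO) = 12.01 + 16.00 = 28.01 g/mol.
M(CuO) = 63.55 + 16.00 = 79.55 g/mol.
n(CO) = 57.10 g / 28.01 g/mol = 2.039 mol.
From the equation the CO:CuO mole ratio is 1:1, so n(CuO) = 2.039 × 1/1 = 2.039 mol.
Mass of CuO = 2.039 mol × 79.55 g/mol = 162.2 g.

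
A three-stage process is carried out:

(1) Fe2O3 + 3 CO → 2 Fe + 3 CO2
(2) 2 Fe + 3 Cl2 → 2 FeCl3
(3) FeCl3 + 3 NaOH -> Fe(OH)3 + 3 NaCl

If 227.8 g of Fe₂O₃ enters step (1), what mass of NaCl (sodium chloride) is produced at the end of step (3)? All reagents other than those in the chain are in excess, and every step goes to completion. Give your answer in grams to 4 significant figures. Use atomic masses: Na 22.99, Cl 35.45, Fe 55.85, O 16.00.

M(Fe2O3) = 2(55.85) + 3(16.00) = 159.70 g/mol.
M(NaCl) = 22.99 + 35.45 = 58.44 g/mol.
n(Fe2O3) = 227.8 / 159.70 = 1.4264 mol.
Reaction (1): Fe2O3→Fe ratio 1:2 ⇒ n(Fe) = 2.8528 mol.
Reaction (2): Fe→FeCl3 ratio 2:2 ⇒ n(FeCl3) = 2.8528 mol.
Reaction (3): FeCl3→NaCl ratio 1:3 ⇒ n(NaCl) = 8.5585 mol.
Mass of NaCl = 8.5585 × 58.44 = 500.16 g.

500.2 g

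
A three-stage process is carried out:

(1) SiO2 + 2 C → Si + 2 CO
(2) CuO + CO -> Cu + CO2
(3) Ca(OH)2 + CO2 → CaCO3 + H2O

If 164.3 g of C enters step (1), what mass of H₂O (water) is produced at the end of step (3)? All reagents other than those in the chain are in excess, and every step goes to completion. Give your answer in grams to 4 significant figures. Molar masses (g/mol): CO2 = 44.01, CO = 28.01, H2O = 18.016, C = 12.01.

246.5 g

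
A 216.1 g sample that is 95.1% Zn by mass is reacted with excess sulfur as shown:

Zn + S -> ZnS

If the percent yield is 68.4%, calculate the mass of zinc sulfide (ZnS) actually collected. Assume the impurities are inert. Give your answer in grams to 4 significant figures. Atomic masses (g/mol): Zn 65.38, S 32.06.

209.5 g

Pure Zn available = 216.1 g × 0.951 = 205.51 g.
M(Zn) = 65.38 g/mol.
M(ZnS) = 65.38 + 32.06 = 97.44 g/mol.
n(Zn) = 205.51 g / 65.38 g/mol = 3.1433 mol.
From the equation the Zn:ZnS mole ratio is 1:1, so n(ZnS) = 3.1433 × 1/1 = 3.1433 mol.
Mass of ZnS = 3.1433 mol × 97.44 g/mol = 306.29 g.
Actual mass collected = 306.29 g × 0.684 = 209.50 g.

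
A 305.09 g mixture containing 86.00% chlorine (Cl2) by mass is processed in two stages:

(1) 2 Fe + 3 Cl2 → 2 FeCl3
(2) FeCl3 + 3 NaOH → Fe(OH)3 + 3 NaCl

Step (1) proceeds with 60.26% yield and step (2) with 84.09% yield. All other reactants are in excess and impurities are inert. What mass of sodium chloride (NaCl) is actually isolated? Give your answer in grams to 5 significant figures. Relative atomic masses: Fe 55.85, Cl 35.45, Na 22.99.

219.18 g

Pure Cl2 = 305.09 × 0.8600 = 262.377 g.
M(Cl2) = 2(35.45) = 70.90 g/mol.
M(NaCl) = 22.99 + 35.45 = 58.44 g/mol.
n(Cl2) = 262.377 / 70.90 = 3.70067 mol.
Step 1 (Cl2:FeCl3 = 3:2): theoretical n(FeCl3) = 2.46711 mol; at 60.26% yield, n(FeCl3) = 1.48668 mol.
Step 2 (FeCl3:NaCl = 1:3): theoretical n(NaCl) = 4.46005 mol, so theoretical mass = 4.46005 × 58.44 = 260.645 g.
At 84.09% yield, actual mass of NaCl = 260.645 × 0.8409 = 219.176 g.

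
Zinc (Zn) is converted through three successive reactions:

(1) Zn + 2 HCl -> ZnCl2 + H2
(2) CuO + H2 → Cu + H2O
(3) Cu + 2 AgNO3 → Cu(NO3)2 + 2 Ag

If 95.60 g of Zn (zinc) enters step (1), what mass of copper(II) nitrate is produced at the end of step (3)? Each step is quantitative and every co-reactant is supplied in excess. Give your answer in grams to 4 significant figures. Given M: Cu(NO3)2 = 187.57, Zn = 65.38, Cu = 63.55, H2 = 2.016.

274.3 g

n(Zn) = 95.60 / 65.38 = 1.4622 mol.
Reaction (1): Zn→H2 ratio 1:1 ⇒ n(H2) = 1.4622 mol.
Reaction (2): H2→Cu ratio 1:1 ⇒ n(Cu) = 1.4622 mol.
Reaction (3): Cu→Cu(NO3)2 ratio 1:1 ⇒ n(Cu(NO3)2) = 1.4622 mol.
Mass of Cu(NO3)2 = 1.4622 × 187.57 = 274.27 g.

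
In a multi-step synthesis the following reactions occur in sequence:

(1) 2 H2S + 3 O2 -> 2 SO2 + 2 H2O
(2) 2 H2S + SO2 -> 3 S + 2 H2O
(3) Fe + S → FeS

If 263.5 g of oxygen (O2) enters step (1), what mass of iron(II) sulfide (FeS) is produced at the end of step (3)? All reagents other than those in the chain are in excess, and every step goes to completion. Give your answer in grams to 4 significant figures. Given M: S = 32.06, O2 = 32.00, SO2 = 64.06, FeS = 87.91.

1448 g

n(O2) = 263.5 / 32.00 = 8.2344 mol.
Reaction (1): O2→SO2 ratio 3:2 ⇒ n(SO2) = 5.4896 mol.
Reaction (2): SO2→S ratio 1:3 ⇒ n(S) = 16.469 mol.
Reaction (3): S→FeS ratio 1:1 ⇒ n(FeS) = 16.469 mol.
Mass of FeS = 16.469 × 87.91 = 1447.8 g.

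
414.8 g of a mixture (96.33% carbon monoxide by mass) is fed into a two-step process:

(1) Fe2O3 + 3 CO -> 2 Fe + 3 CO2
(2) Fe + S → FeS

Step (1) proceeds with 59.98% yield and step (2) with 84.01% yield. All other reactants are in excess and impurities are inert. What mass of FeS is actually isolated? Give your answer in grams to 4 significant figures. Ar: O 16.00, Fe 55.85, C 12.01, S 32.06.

Pure CO = 414.8 × 0.9633 = 399.58 g.
M(CO) = 12.01 + 16.00 = 28.01 g/mol.
M(FeS) = 55.85 + 32.06 = 87.91 g/mol.
n(CO) = 399.58 / 28.01 = 14.266 mol.
Step 1 (CO:Fe = 3:2): theoretical n(Fe) = 9.5103 mol; at 59.98% yield, n(Fe) = 5.7043 mol.
Step 2 (Fe:FeS = 1:1): theoretical n(FeS) = 5.7043 mol, so theoretical mass = 5.7043 × 87.91 = 501.47 g.
At 84.01% yield, actual mass of FeS = 501.47 × 0.8401 = 421.28 g.

421.3 g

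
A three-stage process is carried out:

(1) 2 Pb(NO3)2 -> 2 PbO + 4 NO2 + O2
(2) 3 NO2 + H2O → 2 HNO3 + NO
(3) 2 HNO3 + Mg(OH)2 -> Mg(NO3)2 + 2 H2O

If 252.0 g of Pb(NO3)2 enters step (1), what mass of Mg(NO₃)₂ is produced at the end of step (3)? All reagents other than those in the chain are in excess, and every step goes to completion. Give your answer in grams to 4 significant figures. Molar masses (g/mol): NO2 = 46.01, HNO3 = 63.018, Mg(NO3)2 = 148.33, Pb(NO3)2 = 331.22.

n(Pb(NO3)2) = 252.0 / 331.22 = 0.76082 mol.
Reaction (1): Pb(NO3)2→NO2 ratio 2:4 ⇒ n(NO2) = 1.5216 mol.
Reaction (2): NO2→HNO3 ratio 3:2 ⇒ n(HNO3) = 1.0144 mol.
Reaction (3): HNO3→Mg(NO3)2 ratio 2:1 ⇒ n(Mg(NO3)2) = 0.50722 mol.
Mass of Mg(NO3)2 = 0.50722 × 148.33 = 75.235 g.

75.24 g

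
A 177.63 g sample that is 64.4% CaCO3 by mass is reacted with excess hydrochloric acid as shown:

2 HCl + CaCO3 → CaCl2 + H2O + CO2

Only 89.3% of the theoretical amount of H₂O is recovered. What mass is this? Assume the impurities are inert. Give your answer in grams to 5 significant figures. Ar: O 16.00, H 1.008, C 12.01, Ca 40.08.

18.387 g

Pure CaCO3 available = 177.63 g × 0.644 = 114.394 g.
M(CaCO3) = 40.08 + 12.01 + 3(16.00) = 100.09 g/mol.
M(H2O) = 2(1.008) + 16.00 = 18.016 g/mol.
n(CaCO3) = 114.394 g / 100.09 g/mol = 1.14291 mol.
From the equation the CaCO3:H2O mole ratio is 1:1, so n(H2O) = 1.14291 × 1/1 = 1.14291 mol.
Mass of H2O = 1.14291 mol × 18.016 g/mol = 20.5906 g.
Actual mass collected = 20.5906 g × 0.893 = 18.3874 g.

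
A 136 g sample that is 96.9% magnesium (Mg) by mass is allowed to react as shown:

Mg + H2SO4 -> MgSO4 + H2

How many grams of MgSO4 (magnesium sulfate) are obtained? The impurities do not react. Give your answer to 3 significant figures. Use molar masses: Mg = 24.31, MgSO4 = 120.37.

653 g

Mass of pure Mg = 136 g × 0.969 = 131.8 g.
n(Mg) = 131.8 g / 24.31 g/mol = 5.421 mol.
From the equation the Mg:MgSO4 mole ratio is 1:1, so n(MgSO4) = 5.421 × 1/1 = 5.421 mol.
Mass of MgSO4 = 5.421 mol × 120.37 g/mol = 652.5 g.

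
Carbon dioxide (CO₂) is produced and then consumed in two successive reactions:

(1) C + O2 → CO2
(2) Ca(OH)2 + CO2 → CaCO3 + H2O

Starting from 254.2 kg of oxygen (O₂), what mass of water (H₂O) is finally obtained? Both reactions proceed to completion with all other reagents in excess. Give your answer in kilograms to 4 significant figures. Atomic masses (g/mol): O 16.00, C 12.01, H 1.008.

143.1 kg

M(O2) = 2(16.00) = 32.00 g/mol.
M(H2O) = 2(1.008) + 16.00 = 18.016 g/mol.
254.2 kg = 254200 g.
n(O2) = 254200 / 32.00 = 7943.8 mol.
Step 1 gives a 1:1 ratio of O2 to CO2, so n(CO2) = 7943.8 mol.
In step 2 the CO2:H2O ratio is 1:1, so n(H2O) = 7943.8 mol.
Mass of H2O = 7943.8 × 18.016 = 143110 g = 143.1 kg.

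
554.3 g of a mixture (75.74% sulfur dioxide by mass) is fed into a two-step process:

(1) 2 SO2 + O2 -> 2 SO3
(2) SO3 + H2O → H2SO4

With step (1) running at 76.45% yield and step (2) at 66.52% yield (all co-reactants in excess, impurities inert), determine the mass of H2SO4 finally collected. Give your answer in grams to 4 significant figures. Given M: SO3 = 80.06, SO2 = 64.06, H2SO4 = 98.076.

Pure SO2 = 554.3 × 0.7574 = 419.83 g.
n(SO2) = 419.83 / 64.06 = 6.5537 mol.
Step 1 (SO2:SO3 = 2:2): theoretical n(SO3) = 6.5537 mol; at 76.45% yield, n(SO3) = 5.0103 mol.
Step 2 (SO3:H2SO4 = 1:1): theoretical n(H2SO4) = 5.0103 mol, so theoretical mass = 5.0103 × 98.076 = 491.39 g.
At 66.52% yield, actual mass of H2SO4 = 491.39 × 0.6652 = 326.87 g.

326.9 g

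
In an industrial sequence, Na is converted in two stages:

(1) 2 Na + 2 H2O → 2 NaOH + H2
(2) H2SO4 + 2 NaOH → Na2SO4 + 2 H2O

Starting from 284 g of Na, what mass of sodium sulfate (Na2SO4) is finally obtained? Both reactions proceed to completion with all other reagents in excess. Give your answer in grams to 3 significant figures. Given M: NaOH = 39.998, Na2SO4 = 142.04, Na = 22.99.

877 g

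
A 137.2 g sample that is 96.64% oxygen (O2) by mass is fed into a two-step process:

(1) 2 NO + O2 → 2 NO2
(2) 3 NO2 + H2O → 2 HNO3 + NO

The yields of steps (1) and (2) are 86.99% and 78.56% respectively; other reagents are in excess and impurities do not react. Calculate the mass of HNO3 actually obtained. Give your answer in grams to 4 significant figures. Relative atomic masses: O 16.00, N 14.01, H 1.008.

Pure O2 = 137.2 × 0.9664 = 132.59 g.
M(O2) = 2(16.00) = 32.00 g/mol.
M(HNO3) = 1.008 + 14.01 + 3(16.00) = 63.018 g/mol.
n(O2) = 132.59 / 32.00 = 4.1434 mol.
Step 1 (O2:NO2 = 1:2): theoretical n(NO2) = 8.2869 mol; at 86.99% yield, n(NO2) = 7.2088 mol.
Step 2 (NO2:HNO3 = 3:2): theoretical n(HNO3) = 4.8058 mol, so theoretical mass = 4.8058 × 63.018 = 302.85 g.
At 78.56% yield, actual mass of HNO3 = 302.85 × 0.7856 = 237.92 g.

237.9 g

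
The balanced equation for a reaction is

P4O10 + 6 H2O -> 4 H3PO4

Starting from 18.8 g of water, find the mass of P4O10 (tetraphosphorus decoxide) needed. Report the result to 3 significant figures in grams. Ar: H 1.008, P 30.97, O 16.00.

49.4 g

M(H2O) = 2(1.008) + 16.00 = 18.016 g/mol.
M(P4O10) = 4(30.97) + 10(16.00) = 283.88 g/mol.
n(H2O) = 18.80 g / 18.016 g/mol = 1.044 mol.
From the equation the H2O:P4O10 mole ratio is 6:1, so n(P4O10) = 1.044 × 1/6 = 0.1739 mol.
Mass of P4O10 = 0.1739 mol × 283.88 g/mol = 49.37 g.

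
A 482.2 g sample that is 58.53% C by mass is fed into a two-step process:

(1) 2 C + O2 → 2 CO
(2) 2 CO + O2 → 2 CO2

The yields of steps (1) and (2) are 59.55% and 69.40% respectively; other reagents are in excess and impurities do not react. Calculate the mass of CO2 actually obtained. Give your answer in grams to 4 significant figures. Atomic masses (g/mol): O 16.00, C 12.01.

427.4 g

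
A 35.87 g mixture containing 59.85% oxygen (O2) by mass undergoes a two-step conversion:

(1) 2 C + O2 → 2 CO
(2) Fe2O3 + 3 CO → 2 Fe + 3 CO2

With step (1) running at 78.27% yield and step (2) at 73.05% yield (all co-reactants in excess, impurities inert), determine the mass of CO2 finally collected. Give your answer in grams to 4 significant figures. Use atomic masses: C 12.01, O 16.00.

33.76 g

Pure O2 = 35.87 × 0.5985 = 21.468 g.
M(O2) = 2(16.00) = 32.00 g/mol.
M(CO2) = 12.01 + 2(16.00) = 44.01 g/mol.
n(O2) = 21.468 / 32.00 = 0.67088 mol.
Step 1 (O2:CO = 1:2): theoretical n(CO) = 1.3418 mol; at 78.27% yield, n(CO) = 1.0502 mol.
Step 2 (CO:CO2 = 3:3): theoretical n(CO2) = 1.0502 mol, so theoretical mass = 1.0502 × 44.01 = 46.219 g.
At 73.05% yield, actual mass of CO2 = 46.219 × 0.7305 = 33.763 g.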